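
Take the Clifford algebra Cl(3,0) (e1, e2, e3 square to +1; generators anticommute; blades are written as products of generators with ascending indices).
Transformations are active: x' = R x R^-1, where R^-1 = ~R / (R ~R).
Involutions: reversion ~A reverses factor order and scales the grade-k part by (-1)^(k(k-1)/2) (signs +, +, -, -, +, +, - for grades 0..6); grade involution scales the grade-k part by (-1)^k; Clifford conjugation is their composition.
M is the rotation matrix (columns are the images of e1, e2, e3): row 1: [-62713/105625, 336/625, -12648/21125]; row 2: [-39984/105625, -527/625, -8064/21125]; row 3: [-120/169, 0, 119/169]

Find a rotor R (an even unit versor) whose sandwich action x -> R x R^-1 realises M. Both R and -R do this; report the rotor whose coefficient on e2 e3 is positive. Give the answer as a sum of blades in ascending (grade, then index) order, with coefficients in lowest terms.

Method: write R = a + b12*e1 e2 + b13*e1 e3 + b23*e2 e3 with a^2 + b12^2 + b13^2 + b23^2 = 1 (so R^-1 = ~R). Expanding the columns R e_j ~R gives tr M = 4a^2 - 1 and, from the antisymmetric part, M21 - M12 = -4a*b12, M13 - M31 = 4a*b13, M32 - M23 = -4a*b23.
Here tr M = -77401/105625, so a^2 = (1 + tr M)/4 = 7056/105625 and a = ±84/325. Taking a = 84/325: M21 - M12 = -96768/105625, M13 - M31 = 2352/21125, M32 - M23 = 8064/21125, giving b12 = 288/325, b13 = 7/65, b23 = -24/65, i.e. R = 84/325 + 288/325*e1 e2 + 7/65*e1 e3 - 24/65*e2 e3.
Its e2 e3 coefficient is negative, so report the other preimage -R.
Answer: -84/325 - 288/325*e1 e2 - 7/65*e1 e3 + 24/65*e2 e3. Uniqueness: Spin(3) -> SO(3) maps R and -R to the same rotation of trace -77401/105625; fixing the sign of the e2 e3 coefficient removes the ambiguity.


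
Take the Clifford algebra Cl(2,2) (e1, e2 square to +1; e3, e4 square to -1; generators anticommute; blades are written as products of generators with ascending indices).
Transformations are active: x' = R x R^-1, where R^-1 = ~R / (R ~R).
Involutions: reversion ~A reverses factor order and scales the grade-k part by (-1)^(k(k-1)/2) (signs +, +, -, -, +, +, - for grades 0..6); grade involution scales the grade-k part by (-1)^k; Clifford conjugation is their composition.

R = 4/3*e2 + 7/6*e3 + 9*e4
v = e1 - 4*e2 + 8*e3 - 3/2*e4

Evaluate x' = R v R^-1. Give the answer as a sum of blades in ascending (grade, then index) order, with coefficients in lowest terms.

~R = 4/3*e2 + 7/6*e3 + 9*e4, and R ~R = -967/12, so R^-1 = ~R / (-967/12).
R v = -7/6 - 4/3*e1 e2 - 7/6*e1 e3 - 9*e1 e4 + 46/3*e2 e3 + 34*e2 e4 - 295/4*e3 e4
Answer: -e1 + 11716/2901*e2 - 23110/2901*e3 + 3405/1934*e4


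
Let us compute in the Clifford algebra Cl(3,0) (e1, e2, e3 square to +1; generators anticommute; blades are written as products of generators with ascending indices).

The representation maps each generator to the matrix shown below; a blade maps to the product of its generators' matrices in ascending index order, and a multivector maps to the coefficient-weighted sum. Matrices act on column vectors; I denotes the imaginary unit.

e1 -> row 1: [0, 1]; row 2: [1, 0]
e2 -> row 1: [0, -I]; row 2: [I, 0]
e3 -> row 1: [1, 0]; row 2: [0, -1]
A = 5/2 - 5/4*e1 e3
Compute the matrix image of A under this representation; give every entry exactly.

Bivector images (products of the table entries): rho(e1 e3) = rho(e1)rho(e3) = row 1: [0, -1]; row 2: [1, 0].
M = (5/2)*1 + (-5/4)*rho(e1 e3), summed entrywise (1 is the identity matrix):
Answer: row 1: [5/2, 5/4]; row 2: [-5/4, 5/2]


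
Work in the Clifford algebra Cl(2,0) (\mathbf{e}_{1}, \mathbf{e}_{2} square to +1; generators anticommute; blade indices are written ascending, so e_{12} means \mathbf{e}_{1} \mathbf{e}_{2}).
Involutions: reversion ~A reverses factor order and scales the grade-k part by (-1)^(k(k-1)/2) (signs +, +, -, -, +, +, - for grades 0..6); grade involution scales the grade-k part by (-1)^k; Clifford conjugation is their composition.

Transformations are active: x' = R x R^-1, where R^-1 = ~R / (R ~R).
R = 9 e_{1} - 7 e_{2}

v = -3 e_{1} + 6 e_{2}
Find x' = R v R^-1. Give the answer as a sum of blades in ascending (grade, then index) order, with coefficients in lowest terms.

~R = 9 e_{1} - 7 e_{2}, and R ~R = 130, so R^-1 = ~R / (130).
R v = -69 + 33 e_{12}
Answer: -\frac{426}{65} e_{1} + \frac{93}{65} e_{2}


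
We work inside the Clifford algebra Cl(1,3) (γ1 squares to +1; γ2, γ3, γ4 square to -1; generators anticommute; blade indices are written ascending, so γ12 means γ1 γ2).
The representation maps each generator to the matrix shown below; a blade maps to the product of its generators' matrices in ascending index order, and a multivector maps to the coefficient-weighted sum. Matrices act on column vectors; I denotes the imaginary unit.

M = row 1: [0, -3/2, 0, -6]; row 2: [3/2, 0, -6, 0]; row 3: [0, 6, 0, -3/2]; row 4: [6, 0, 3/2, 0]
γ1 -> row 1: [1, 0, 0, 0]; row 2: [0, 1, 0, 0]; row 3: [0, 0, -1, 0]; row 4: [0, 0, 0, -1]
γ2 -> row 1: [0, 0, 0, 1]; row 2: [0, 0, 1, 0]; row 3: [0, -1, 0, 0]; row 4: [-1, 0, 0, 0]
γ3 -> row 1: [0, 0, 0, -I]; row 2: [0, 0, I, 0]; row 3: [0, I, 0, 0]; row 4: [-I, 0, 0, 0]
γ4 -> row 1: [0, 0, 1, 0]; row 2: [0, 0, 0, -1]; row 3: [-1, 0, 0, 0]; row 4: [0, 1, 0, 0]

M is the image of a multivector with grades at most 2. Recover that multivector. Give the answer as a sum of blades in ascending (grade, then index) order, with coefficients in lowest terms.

Method: the blade images are trace-orthogonal — tr(rho(e_A) rho(e_B)^-1) = 4 if A = B and 0 otherwise — and rho(e_A)^-1 = (e_A)^2 * rho(e_A) with (e_A)^2 = +1 or -1, so the coefficient of e_A in the preimage is (e_A)^2 * tr(M rho(e_A))/4.
Nonzero projections over blades of grade <= 2: γ2: (γ2)^2 = -1, tr(M rho(γ2)) = 24, coefficient -6; γ24: (γ24)^2 = -1, tr(M rho(γ24)) = 6, coefficient -3/2. Every other blade of grade <= 2 projects to 0.
Answer: -6*γ2 - 3/2*γ24


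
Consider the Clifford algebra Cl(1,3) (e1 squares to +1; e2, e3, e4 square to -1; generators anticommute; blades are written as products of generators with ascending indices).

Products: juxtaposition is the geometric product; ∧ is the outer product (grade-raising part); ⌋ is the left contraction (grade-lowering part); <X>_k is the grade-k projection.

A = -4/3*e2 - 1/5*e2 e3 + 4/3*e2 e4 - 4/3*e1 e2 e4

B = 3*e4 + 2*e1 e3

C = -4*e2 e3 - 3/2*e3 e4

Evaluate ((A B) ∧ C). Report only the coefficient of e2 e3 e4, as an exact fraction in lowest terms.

step 1: -4*e2 + 22/5*e1 e2 - 4*e2 e4 + 8/3*e1 e2 e3 + 31/15*e2 e3 e4 - 8/3*e1 e2 e3 e4
step 2: 6*e2 e3 e4 - 33/5*e1 e2 e3 e4
Answer: 6


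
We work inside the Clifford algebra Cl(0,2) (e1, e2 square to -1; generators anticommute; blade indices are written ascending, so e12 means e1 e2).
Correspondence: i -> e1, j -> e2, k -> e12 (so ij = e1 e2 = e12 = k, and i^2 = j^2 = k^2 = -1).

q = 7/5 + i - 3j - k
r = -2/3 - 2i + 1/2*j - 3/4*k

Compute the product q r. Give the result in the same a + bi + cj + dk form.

In blades: q = 7/5 + e1 - 3*e2 - e12, r = -2/3 - 2*e1 + 1/2*e2 - 3/4*e12.
Distribute q over r term by term (generator squares from the signature, products reordered to ascending indices): (7/5)*r = -14/15 - 14/5*e1 + 7/10*e2 - 21/20*e12; (e1)*r = 2 - 2/3*e1 + 3/4*e2 + 1/2*e12; (-3*e2)*r = 3/2 + 9/4*e1 + 2*e2 - 6*e12; (-e12)*r = -3/4 + 1/2*e1 + 2*e2 + 2/3*e12.
Sum: 109/60 - 43/60*e1 + 109/20*e2 - 353/60*e12; translating back through the correspondence:
Answer: 109/60 - 43/60*i + 109/20*j - 353/60*k


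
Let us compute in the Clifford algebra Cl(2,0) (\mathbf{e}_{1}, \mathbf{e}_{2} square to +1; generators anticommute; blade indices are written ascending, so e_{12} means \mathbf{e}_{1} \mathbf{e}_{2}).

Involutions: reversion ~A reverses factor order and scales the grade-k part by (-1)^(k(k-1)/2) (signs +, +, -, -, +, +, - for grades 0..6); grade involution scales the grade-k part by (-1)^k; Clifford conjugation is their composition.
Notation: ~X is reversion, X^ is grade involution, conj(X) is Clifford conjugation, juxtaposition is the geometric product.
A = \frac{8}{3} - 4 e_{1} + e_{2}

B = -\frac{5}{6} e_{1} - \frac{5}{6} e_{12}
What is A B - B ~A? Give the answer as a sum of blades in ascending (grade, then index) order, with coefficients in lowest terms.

first term: \frac{10}{3} - \frac{25}{18} e_{1} + \frac{10}{3} e_{2} - \frac{25}{18} e_{12}
second term: \frac{10}{3} - \frac{55}{18} e_{1} - \frac{10}{3} e_{2} - \frac{55}{18} e_{12}
Answer: \frac{5}{3} e_{1} + \frac{20}{3} e_{2} + \frac{5}{3} e_{12}


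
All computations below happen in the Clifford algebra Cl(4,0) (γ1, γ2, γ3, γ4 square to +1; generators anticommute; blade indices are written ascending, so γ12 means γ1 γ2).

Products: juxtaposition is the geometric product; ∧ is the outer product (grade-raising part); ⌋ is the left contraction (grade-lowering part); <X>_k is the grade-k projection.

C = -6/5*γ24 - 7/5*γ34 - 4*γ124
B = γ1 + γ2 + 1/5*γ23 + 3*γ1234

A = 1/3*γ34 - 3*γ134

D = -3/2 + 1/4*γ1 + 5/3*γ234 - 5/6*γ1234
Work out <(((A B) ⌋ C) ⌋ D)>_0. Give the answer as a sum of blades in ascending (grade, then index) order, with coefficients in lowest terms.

step 1: 9*γ2 - γ12 - 1/15*γ24 - 3*γ34 + 3/5*γ124 + 1/3*γ134 + 1/3*γ234 - 3*γ1234
step 2: -47/25 - 4/15*γ1 - 74/5*γ4 + 36*γ14
step 3: 413/150 - 47/100*γ1 + 16/3*γ23 - 37/3*γ123 - 131/45*γ234 + 47/30*γ1234
step 4: 413/150
Answer: 413/150


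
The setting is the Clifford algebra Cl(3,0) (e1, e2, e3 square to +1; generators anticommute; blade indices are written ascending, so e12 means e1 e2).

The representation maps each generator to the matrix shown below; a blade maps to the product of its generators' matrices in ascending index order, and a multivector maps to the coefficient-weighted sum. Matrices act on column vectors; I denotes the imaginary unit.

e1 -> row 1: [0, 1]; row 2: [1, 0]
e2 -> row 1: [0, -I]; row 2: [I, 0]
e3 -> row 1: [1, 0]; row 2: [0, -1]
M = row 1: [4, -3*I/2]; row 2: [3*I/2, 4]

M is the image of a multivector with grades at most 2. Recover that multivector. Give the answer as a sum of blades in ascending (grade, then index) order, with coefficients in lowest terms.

Method: 1, rho(e1), rho(e2), rho(e3) form a trace-orthogonal basis of the 2x2 complex matrices (tr(X Y) = 2 if X = Y, else 0), so M = m0*1 + m1*rho(e1) + m2*rho(e2) + m3*rho(e3) with m0 = tr(M)/2 = 4, m1 = tr(M rho(e1))/2 = 0, m2 = tr(M rho(e2))/2 = 3/2, m3 = tr(M rho(e3))/2 = 0.
Multiplying table entries, the bivector images are rho(e12) = I*rho(e3), rho(e13) = -I*rho(e2), rho(e23) = I*rho(e1); with real blade coefficients the real parts of m0..m3 are the coefficients of 1, e1, e2, e3 and the imaginary parts give the bivectors (e23: Im m1, e13: -Im m2, e12: Im m3).
Answer: 4 + 3/2*e2


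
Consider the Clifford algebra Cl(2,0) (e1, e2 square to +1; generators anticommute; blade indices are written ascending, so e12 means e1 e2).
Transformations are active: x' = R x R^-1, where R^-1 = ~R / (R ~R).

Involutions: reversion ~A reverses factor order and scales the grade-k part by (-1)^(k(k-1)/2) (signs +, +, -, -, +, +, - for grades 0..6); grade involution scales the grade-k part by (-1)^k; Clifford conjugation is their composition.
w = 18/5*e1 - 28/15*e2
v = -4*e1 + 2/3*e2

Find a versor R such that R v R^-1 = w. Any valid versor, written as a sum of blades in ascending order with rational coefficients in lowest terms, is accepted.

Why this works: both vectors square to 148/9, so q(v) = q(w) and R = v + w = -2/5*e1 - 6/5*e2 carries v to w — its own direction survives, the complement (v - w)/2 flips.
Answer: -2/5*e1 - 6/5*e2


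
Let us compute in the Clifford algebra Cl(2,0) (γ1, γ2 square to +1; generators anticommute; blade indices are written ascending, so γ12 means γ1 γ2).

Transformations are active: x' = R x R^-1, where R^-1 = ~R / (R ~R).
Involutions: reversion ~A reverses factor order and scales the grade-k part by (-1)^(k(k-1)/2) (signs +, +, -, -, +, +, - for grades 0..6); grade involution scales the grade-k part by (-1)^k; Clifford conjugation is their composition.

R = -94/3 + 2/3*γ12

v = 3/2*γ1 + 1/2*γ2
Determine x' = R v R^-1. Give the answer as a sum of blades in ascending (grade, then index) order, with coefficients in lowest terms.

~R = -94/3 - 2/3*γ12, and R ~R = 8840/9, so R^-1 = ~R / (8840/9).
R v = -140/3*γ1 - 50/3*γ2
Answer: 653/442*γ1 + 249/442*γ2


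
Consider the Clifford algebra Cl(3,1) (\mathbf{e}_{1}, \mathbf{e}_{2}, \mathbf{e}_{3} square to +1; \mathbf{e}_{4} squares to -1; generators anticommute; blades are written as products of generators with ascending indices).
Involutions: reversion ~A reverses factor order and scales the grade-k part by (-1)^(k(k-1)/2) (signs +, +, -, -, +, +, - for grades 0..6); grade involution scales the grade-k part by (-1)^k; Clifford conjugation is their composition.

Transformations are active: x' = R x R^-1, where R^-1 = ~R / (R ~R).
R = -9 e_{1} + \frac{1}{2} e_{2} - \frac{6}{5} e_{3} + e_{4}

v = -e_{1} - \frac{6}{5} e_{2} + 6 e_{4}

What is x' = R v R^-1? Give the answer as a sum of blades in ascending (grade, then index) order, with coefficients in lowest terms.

~R = -9 e_{1} + \frac{1}{2} e_{2} - \frac{6}{5} e_{3} + e_{4}, and R ~R = \frac{8169}{100}, so R^-1 = ~R / (\frac{8169}{100}).
R v = \frac{12}{5} + \frac{113}{10} e_{1} e_{2} - \frac{6}{5} e_{1} e_{3} - 53 e_{1} e_{4} - \frac{36}{25} e_{2} e_{3} + \frac{21}{5} e_{2} e_{4} - \frac{36}{5} e_{3} e_{4}
Answer: \frac{1283}{2723} e_{1} + \frac{16738}{13615} e_{2} - \frac{192}{2723} e_{3} - \frac{16178}{2723} e_{4}


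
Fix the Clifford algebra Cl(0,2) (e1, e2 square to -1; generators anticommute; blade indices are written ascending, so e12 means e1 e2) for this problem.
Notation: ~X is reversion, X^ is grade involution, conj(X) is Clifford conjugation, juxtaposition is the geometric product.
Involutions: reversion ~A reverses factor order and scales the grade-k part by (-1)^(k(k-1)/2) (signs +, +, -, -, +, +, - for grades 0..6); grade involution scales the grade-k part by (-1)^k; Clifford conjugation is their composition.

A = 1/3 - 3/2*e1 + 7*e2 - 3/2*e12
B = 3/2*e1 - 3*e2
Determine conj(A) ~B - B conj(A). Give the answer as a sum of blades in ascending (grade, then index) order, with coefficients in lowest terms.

first term: -93/4 + 5*e1 + 5/4*e2 + 6*e12
second term: -93/4 - 4*e1 - 13/4*e2 - 6*e12
Answer: 9*e1 + 9/2*e2 + 12*e12


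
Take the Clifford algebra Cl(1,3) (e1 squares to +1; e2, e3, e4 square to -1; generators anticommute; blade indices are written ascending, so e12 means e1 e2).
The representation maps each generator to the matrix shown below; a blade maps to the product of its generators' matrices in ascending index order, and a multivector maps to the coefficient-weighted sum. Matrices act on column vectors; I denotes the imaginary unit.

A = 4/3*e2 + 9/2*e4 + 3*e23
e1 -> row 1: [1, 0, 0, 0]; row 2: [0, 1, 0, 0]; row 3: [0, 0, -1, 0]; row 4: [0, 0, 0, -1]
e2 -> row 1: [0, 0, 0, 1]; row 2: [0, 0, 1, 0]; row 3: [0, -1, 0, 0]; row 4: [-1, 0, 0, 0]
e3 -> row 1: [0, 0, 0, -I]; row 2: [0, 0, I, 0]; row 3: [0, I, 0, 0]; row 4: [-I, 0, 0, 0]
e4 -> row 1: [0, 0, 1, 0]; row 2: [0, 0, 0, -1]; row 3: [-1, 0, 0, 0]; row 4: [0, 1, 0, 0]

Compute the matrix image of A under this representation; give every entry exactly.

Bivector images (products of the table entries): rho(e23) = rho(e2)rho(e3) = row 1: [-I, 0, 0, 0]; row 2: [0, I, 0, 0]; row 3: [0, 0, -I, 0]; row 4: [0, 0, 0, I].
M = (4/3)*rho(e2) + (9/2)*rho(e4) + (3)*rho(e23), summed entrywise:
Answer: row 1: [-3*I, 0, 9/2, 4/3]; row 2: [0, 3*I, 4/3, -9/2]; row 3: [-9/2, -4/3, -3*I, 0]; row 4: [-4/3, 9/2, 0, 3*I]


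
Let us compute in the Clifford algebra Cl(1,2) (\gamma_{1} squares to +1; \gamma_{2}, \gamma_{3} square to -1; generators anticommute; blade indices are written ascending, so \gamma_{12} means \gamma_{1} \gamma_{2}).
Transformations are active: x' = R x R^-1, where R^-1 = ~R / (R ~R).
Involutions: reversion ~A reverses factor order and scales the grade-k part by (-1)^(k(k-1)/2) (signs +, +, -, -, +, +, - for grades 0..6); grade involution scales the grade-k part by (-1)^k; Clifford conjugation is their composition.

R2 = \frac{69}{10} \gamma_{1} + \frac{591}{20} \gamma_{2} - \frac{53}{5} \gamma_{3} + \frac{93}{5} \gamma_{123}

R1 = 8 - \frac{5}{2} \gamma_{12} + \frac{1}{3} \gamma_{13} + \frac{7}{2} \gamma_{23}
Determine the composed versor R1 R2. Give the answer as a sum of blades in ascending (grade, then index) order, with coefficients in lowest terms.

Distribute over the terms of R1 (each basis-blade product reordered to ascending indices, repeated generators contracted through their squares):
(8) R2 = \frac{276}{5} \gamma_{1} + \frac{1182}{5} \gamma_{2} - \frac{424}{5} \gamma_{3} + \frac{744}{5} \gamma_{123}
(-\frac{5}{2} \gamma_{12}) R2 = \frac{591}{8} \gamma_{1} + \frac{69}{4} \gamma_{2} - \frac{93}{2} \gamma_{3} + \frac{53}{2} \gamma_{123}
(\frac{1}{3} \gamma_{13}) R2 = \frac{53}{15} \gamma_{1} - \frac{31}{5} \gamma_{2} - \frac{23}{10} \gamma_{3} - \frac{197}{20} \gamma_{123}
(\frac{7}{2} \gamma_{23}) R2 = -\frac{651}{10} \gamma_{1} + \frac{371}{10} \gamma_{2} + \frac{4137}{40} \gamma_{3} + \frac{483}{20} \gamma_{123}
Summing the partial products and collecting blades:
Answer: \frac{8101}{120} \gamma_{1} + \frac{5691}{20} \gamma_{2} - \frac{1207}{40} \gamma_{3} + \frac{948}{5} \gamma_{123}


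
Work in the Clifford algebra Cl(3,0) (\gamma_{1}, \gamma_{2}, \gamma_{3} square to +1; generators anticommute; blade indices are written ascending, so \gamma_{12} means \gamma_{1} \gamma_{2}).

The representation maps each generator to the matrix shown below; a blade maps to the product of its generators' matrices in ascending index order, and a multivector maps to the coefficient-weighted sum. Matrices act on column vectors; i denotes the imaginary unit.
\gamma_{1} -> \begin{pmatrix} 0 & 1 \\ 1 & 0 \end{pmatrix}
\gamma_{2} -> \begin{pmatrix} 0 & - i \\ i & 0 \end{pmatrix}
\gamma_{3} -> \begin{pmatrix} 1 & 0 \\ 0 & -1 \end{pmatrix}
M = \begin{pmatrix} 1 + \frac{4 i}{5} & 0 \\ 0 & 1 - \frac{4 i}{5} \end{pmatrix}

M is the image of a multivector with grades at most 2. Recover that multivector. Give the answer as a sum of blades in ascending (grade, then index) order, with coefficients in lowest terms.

Method: 1, rho(\gamma_{1}), rho(\gamma_{2}), rho(\gamma_{3}) form a trace-orthogonal basis of the 2x2 complex matrices (tr(X Y) = 2 if X = Y, else 0), so M = m0*1 + m1*rho(\gamma_{1}) + m2*rho(\gamma_{2}) + m3*rho(\gamma_{3}) with m0 = tr(M)/2 = 1, m1 = tr(M rho(\gamma_{1}))/2 = 0, m2 = tr(M rho(\gamma_{2}))/2 = 0, m3 = tr(M rho(\gamma_{3}))/2 = \frac{4 i}{5}.
Multiplying table entries, the bivector images are rho(\gamma_{12}) = i*rho(\gamma_{3}), rho(\gamma_{13}) = -i*rho(\gamma_{2}), rho(\gamma_{23}) = i*rho(\gamma_{1}); with real blade coefficients the real parts of m0..m3 are the coefficients of 1, \gamma_{1}, \gamma_{2}, \gamma_{3} and the imaginary parts give the bivectors (\gamma_{23}: Im m1, \gamma_{13}: -Im m2, \gamma_{12}: Im m3).
Answer: 1 + \frac{4}{5} \gamma_{12}


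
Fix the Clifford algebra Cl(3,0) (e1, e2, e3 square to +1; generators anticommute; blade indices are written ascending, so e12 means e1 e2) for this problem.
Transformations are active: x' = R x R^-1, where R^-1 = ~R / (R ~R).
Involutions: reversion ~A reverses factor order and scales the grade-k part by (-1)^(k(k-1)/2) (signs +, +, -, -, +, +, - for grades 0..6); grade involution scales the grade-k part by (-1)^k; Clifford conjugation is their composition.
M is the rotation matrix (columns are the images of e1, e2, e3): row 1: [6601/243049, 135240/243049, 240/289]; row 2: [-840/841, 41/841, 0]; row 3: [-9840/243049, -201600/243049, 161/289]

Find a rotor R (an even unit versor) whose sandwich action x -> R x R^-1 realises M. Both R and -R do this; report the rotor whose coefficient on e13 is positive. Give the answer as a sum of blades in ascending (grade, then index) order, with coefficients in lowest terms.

Method: write R = a + b12*e12 + b13*e13 + b23*e23 with a^2 + b12^2 + b13^2 + b23^2 = 1 (so R^-1 = ~R). Expanding the columns R e_j ~R gives tr M = 4a^2 - 1 and, from the antisymmetric part, M21 - M12 = -4a*b12, M13 - M31 = 4a*b13, M32 - M23 = -4a*b23.
Here tr M = 153851/243049, so a^2 = (1 + tr M)/4 = 99225/243049 and a = ±315/493. Taking a = 315/493: M21 - M12 = -378000/243049, M13 - M31 = 211680/243049, M32 - M23 = -201600/243049, giving b12 = 300/493, b13 = 168/493, b23 = 160/493, i.e. R = 315/493 + 300/493*e12 + 168/493*e13 + 160/493*e23.
Its e13 coefficient is already positive.
Answer: 315/493 + 300/493*e12 + 168/493*e13 + 160/493*e23. Note: both R and -R realise this M (trace 153851/243049); the covering map identifies them, and the e13-coefficient sign is the tie-breaker.


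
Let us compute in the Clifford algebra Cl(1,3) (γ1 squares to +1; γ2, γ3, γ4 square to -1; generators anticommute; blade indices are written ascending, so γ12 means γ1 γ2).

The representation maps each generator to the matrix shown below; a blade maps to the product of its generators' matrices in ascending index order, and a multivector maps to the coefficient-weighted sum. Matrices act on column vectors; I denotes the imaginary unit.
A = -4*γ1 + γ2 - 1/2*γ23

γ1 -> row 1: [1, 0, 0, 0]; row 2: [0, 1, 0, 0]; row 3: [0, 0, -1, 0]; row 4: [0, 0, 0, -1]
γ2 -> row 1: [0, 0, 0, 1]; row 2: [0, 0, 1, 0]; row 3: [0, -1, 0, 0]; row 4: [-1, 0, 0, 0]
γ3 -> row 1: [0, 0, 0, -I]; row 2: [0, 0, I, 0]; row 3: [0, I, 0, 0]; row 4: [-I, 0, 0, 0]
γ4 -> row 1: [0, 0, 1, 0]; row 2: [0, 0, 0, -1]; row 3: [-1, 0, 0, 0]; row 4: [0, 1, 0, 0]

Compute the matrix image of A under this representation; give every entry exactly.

Bivector images (products of the table entries): rho(γ23) = rho(γ2)rho(γ3) = row 1: [-I, 0, 0, 0]; row 2: [0, I, 0, 0]; row 3: [0, 0, -I, 0]; row 4: [0, 0, 0, I].
M = (-4)*rho(γ1) + (1)*rho(γ2) + (-1/2)*rho(γ23), summed entrywise:
Answer: row 1: [-4 + I/2, 0, 0, 1]; row 2: [0, -4 - I/2, 1, 0]; row 3: [0, -1, 4 + I/2, 0]; row 4: [-1, 0, 0, 4 - I/2]


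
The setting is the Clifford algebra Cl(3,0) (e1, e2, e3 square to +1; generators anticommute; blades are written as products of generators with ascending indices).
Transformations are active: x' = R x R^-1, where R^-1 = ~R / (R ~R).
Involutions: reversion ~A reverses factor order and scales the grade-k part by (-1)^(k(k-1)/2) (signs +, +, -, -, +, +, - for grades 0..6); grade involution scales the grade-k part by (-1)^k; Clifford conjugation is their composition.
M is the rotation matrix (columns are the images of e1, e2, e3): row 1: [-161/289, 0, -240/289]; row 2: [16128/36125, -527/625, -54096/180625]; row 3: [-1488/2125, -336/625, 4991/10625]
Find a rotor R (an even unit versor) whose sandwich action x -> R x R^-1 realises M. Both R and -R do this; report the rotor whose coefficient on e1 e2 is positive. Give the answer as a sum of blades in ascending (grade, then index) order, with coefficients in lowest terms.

Method: write R = a + b12*e1 e2 + b13*e1 e3 + b23*e2 e3 with a^2 + b12^2 + b13^2 + b23^2 = 1 (so R^-1 = ~R). Expanding the columns R e_j ~R gives tr M = 4a^2 - 1 and, from the antisymmetric part, M21 - M12 = -4a*b12, M13 - M31 = 4a*b13, M32 - M23 = -4a*b23.
Here tr M = -168081/180625, so a^2 = (1 + tr M)/4 = 3136/180625 and a = ±56/425. Taking a = 56/425: M21 - M12 = 16128/36125, M13 - M31 = -4704/36125, M32 - M23 = -43008/180625, giving b12 = -72/85, b13 = -21/85, b23 = 192/425, i.e. R = 56/425 - 72/85*e1 e2 - 21/85*e1 e3 + 192/425*e2 e3.
Its e1 e2 coefficient is negative, so report the other preimage -R.
Answer: -56/425 + 72/85*e1 e2 + 21/85*e1 e3 - 192/425*e2 e3. Note: both R and -R realise this M (trace -168081/180625); the covering map identifies them, and the e1 e2-coefficient sign is the tie-breaker.


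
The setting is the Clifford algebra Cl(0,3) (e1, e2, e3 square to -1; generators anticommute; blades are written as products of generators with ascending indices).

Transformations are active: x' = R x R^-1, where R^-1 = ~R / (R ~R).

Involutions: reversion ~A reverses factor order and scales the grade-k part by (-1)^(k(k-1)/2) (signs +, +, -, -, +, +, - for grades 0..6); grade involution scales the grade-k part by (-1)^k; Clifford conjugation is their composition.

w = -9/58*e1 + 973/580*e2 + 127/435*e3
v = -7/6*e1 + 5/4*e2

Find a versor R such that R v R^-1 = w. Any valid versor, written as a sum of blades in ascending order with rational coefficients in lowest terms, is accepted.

Sketch: the shared square -421/144 makes R = v + w = -115/87*e1 + 849/290*e2 + 127/435*e3 the natural versor; its sandwich fixes that direction, negates (v - w)/2, and sends v to w.
Answer: -115/87*e1 + 849/290*e2 + 127/435*e3


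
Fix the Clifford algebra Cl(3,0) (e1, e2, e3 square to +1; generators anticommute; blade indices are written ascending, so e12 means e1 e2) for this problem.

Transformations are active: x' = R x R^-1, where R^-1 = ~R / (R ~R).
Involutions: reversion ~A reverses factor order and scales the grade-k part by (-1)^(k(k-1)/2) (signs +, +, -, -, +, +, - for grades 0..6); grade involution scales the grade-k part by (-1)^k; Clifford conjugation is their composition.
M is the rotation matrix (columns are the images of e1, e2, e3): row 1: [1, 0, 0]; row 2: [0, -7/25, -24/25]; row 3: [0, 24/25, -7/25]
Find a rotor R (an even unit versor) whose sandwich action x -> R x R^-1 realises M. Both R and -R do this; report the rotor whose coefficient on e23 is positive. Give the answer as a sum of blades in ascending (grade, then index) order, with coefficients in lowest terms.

Method: write R = a + b12*e12 + b13*e13 + b23*e23 with a^2 + b12^2 + b13^2 + b23^2 = 1 (so R^-1 = ~R). Expanding the columns R e_j ~R gives tr M = 4a^2 - 1 and, from the antisymmetric part, M21 - M12 = -4a*b12, M13 - M31 = 4a*b13, M32 - M23 = -4a*b23.
Here tr M = 11/25, so a^2 = (1 + tr M)/4 = 9/25 and a = ±3/5. Taking a = 3/5: M21 - M12 = 0, M13 - M31 = 0, M32 - M23 = 48/25, giving b12 = 0, b13 = 0, b23 = -4/5, i.e. R = 3/5 - 4/5*e23.
Its e23 coefficient is negative, so report the other preimage -R.
Answer: -3/5 + 4/5*e23. Key observation: the double cover Spin(3) -> SO(3) sends R and -R to the same matrix (trace 11/25 here), so the stated sign of the e23 coefficient is what selects one sheet.


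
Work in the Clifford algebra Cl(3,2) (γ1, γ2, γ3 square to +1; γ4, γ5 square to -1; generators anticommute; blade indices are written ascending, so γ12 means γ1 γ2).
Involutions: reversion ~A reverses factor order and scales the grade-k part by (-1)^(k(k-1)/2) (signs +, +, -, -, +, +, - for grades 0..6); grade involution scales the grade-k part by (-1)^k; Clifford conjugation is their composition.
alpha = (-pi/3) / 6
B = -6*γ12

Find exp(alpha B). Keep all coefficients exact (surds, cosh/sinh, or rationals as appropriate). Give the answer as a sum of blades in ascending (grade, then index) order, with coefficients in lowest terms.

B^2 = (-6)^2*(γ12)^2 = 36*(-1) = -36 (a basis 2-blade squares to minus the product of its generators' squares).
B^2 = -36 — the negative square puts this in the circular regime; l = 6, alpha*l = -pi/3, so exp(alpha B) = cos(-pi/3) + (sin(-pi/3)/6)*B = 1/2 + (-sqrt(3)/12)*B.
Answer: 1/2 + sqrt(3)/2*γ12


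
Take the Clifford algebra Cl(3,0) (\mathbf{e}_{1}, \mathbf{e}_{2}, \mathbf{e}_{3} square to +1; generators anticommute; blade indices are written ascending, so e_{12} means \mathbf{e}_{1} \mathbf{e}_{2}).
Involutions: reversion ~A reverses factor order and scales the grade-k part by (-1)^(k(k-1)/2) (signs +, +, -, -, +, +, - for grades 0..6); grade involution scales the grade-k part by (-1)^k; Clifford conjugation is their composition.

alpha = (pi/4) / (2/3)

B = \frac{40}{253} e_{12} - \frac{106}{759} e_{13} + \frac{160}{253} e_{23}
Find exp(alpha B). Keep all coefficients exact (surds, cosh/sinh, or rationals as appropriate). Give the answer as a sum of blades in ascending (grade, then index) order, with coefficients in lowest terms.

B^2 term by term: the squares give (\frac{40}{253})^2*(e_{12})^2 + (-\frac{106}{759})^2*(e_{13})^2 + (\frac{160}{253})^2*(e_{23})^2 = \frac{1600}{64009}*(-1) + \frac{11236}{576081}*(-1) + \frac{25600}{64009}*(-1) = -\frac{4}{9} (each basis 2-blade squares to minus the product of its generators' squares); cross terms between blades sharing an index anticommute and cancel. So B^2 = -\frac{4}{9}.
B^2 = -\frac{4}{9} — B^2 < 0, so the exponential closes trigonometrically: l = \frac{2}{3}, alpha*l = \frac{\pi}{4}, so exp(alpha B) = cos(\frac{\pi}{4}) + (sin(\frac{\pi}{4})/(\frac{2}{3}))*B = \frac{\sqrt{2}}{2} + (\frac{3 \sqrt{2}}{4})*B.
Answer: \frac{\sqrt{2}}{2} + \frac{30 \sqrt{2}}{253} e_{12} - \frac{53 \sqrt{2}}{506} e_{13} + \frac{120 \sqrt{2}}{253} e_{23}


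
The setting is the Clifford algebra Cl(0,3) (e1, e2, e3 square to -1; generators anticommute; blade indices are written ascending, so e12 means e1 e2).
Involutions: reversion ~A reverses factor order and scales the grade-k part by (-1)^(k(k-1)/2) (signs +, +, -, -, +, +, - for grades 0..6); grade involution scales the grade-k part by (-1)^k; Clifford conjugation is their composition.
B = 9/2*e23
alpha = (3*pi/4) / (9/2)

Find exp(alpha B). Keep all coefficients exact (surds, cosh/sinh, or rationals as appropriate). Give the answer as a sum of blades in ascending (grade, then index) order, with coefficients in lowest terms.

B^2 = (9/2)^2*(e23)^2 = 81/4*(-1) = -81/4 (a basis 2-blade squares to minus the product of its generators' squares).
B^2 = -81/4 — a negative square means the series sums to a rotation: l = 9/2, alpha*l = 3*pi/4, so exp(alpha B) = cos(3*pi/4) + (sin(3*pi/4)/(9/2))*B = -sqrt(2)/2 + (sqrt(2)/9)*B.
Answer: -sqrt(2)/2 + sqrt(2)/2*e23


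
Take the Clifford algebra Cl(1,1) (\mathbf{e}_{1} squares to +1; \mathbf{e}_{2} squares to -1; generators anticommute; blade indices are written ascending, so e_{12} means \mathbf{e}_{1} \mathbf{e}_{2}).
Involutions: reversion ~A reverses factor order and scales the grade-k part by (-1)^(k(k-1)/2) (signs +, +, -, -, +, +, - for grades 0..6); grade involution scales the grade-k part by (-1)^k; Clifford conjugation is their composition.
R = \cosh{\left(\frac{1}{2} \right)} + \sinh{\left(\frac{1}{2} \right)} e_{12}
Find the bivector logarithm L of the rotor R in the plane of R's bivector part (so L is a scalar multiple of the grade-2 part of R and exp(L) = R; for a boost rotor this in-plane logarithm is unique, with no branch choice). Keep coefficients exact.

The scalar part of R is \cosh{\left(\frac{1}{2} \right)}, which determines |rapidity| via cosh; the sign lives in the bivector part, and pairing them (bivector part over sinh of the rapidity = the plane) gives the unique in-plane L = rapidity * plane.
Concretely: cosh(rapidity) = \cosh{\left(\frac{1}{2} \right)} gives rapidity = ±\frac{1}{2}, and since rapidity/sinh(rapidity) is even the sign is immaterial: L = (rapidity/sinh(rapidity)) * <R>_2 = (\frac{1}{2 \sinh{\left(\frac{1}{2} \right)}}) * <R>_2.
Answer: \frac{1}{2} e_{12}


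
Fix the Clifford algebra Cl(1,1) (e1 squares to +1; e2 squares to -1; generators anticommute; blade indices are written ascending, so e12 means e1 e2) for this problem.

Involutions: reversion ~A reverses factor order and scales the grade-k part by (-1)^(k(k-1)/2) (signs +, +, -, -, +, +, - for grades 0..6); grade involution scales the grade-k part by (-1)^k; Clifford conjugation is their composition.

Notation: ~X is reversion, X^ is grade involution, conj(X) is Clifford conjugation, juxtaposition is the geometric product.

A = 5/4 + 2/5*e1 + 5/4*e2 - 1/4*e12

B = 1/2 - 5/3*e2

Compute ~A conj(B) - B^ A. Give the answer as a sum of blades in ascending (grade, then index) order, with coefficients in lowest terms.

first term: -35/24 - 13/60*e1 + 65/24*e2 + 19/24*e12
second term: -35/24 - 13/60*e1 + 65/24*e2 - 19/24*e12
Answer: 19/12*e12


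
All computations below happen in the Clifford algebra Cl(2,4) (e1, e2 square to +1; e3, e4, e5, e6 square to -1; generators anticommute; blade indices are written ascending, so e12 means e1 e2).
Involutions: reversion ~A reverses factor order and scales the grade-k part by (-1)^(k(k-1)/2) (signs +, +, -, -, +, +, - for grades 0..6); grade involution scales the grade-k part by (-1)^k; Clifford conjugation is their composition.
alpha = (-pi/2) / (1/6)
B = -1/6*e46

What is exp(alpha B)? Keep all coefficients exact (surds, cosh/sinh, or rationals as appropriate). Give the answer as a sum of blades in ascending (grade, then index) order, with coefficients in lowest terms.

B^2 = (-1/6)^2*(e46)^2 = 1/36*(-1) = -1/36 (a basis 2-blade squares to minus the product of its generators' squares).
B^2 = -1/36 — B^2 < 0, so the exponential closes trigonometrically: l = 1/6, alpha*l = -pi/2, so exp(alpha B) = cos(-pi/2) + (sin(-pi/2)/(1/6))*B = 0 + (-6)*B.
Answer: e46


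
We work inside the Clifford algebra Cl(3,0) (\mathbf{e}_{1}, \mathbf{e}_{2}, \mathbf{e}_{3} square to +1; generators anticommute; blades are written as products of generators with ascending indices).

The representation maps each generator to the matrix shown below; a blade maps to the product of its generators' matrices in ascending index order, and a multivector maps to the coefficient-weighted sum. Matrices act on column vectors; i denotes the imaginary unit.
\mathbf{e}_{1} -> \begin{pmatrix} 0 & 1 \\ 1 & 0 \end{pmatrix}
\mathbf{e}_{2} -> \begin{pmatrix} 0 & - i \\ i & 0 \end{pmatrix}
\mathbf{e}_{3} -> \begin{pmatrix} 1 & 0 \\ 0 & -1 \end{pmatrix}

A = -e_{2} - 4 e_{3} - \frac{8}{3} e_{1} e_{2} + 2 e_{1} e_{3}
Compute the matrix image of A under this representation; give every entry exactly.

Bivector images (products of the table entries): rho(e_{1} e_{2}) = rho(\mathbf{e}_{1})rho(\mathbf{e}_{2}) = \begin{pmatrix} i & 0 \\ 0 & - i \end{pmatrix}; rho(e_{1} e_{3}) = rho(\mathbf{e}_{1})rho(\mathbf{e}_{3}) = \begin{pmatrix} 0 & -1 \\ 1 & 0 \end{pmatrix}.
M = (-1)*rho(e_{2}) + (-4)*rho(e_{3}) + (-\frac{8}{3})*rho(e_{1} e_{2}) + (2)*rho(e_{1} e_{3}), summed entrywise:
Answer: \begin{pmatrix} -4 - \frac{8 i}{3} & -2 + i \\ 2 - i & 4 + \frac{8 i}{3} \end{pmatrix}


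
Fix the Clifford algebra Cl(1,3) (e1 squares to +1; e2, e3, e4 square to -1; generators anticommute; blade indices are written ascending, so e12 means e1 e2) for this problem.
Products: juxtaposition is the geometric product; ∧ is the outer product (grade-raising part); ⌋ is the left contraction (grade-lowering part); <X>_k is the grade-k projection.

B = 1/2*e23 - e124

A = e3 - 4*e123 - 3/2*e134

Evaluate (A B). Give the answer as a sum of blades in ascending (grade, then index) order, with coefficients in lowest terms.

step 1: 2*e1 + 1/2*e2 - 3/2*e23 + 4*e34 - 3/4*e124 - e1234
Answer: 2*e1 + 1/2*e2 - 3/2*e23 + 4*e34 - 3/4*e124 - e1234


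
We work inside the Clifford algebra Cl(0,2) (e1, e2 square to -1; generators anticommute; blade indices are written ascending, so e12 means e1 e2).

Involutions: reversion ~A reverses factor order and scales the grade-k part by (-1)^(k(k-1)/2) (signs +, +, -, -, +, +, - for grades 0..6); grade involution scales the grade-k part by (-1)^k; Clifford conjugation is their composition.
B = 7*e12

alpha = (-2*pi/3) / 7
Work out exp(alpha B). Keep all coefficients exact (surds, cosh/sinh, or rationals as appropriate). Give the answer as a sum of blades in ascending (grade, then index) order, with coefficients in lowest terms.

B^2 = (7)^2*(e12)^2 = 49*(-1) = -49 (a basis 2-blade squares to minus the product of its generators' squares).
B^2 = -49 — since the square is negative, the closed form is circular: l = 7, alpha*l = -2*pi/3, so exp(alpha B) = cos(-2*pi/3) + (sin(-2*pi/3)/7)*B = -1/2 + (-sqrt(3)/14)*B.
Answer: -1/2 - sqrt(3)/2*e12


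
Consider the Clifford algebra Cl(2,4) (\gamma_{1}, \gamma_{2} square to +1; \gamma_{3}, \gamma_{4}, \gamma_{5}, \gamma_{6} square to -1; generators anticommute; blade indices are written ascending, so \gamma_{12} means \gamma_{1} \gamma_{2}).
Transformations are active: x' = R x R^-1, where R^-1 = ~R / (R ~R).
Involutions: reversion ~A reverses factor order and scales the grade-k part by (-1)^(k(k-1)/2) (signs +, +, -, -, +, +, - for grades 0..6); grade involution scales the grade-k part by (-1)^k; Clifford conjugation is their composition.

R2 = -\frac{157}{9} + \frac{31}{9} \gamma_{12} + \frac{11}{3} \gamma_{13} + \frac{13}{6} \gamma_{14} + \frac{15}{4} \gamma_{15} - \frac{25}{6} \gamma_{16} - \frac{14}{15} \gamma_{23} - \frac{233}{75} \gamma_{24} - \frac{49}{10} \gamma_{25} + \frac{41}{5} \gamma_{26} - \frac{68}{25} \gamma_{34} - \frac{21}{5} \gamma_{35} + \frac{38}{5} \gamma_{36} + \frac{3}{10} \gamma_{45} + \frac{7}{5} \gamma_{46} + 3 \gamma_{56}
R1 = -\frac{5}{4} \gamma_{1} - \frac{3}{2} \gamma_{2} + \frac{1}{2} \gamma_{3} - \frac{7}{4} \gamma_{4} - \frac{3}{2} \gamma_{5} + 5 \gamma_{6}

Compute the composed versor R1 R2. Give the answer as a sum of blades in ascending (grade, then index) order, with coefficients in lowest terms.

Distribute over the terms of R1 (each basis-blade product reordered to ascending indices, repeated generators contracted through their squares):
(-\frac{5}{4} \gamma_{1}) R2 = \frac{785}{36} \gamma_{1} - \frac{155}{36} \gamma_{2} - \frac{55}{12} \gamma_{3} - \frac{65}{24} \gamma_{4} - \frac{75}{16} \gamma_{5} + \frac{125}{24} \gamma_{6} + \frac{7}{6} \gamma_{123} + \frac{233}{60} \gamma_{124} + \frac{49}{8} \gamma_{125} - \frac{41}{4} \gamma_{126} + \frac{17}{5} \gamma_{134} + \frac{21}{4} \gamma_{135} - \frac{19}{2} \gamma_{136} - \frac{3}{8} \gamma_{145} - \frac{7}{4} \gamma_{146} - \frac{15}{4} \gamma_{156}
(-\frac{3}{2} \gamma_{2}) R2 = \frac{31}{6} \gamma_{1} + \frac{157}{6} \gamma_{2} + \frac{7}{5} \gamma_{3} + \frac{233}{50} \gamma_{4} + \frac{147}{20} \gamma_{5} - \frac{123}{10} \gamma_{6} + \frac{11}{2} \gamma_{123} + \frac{13}{4} \gamma_{124} + \frac{45}{8} \gamma_{125} - \frac{25}{4} \gamma_{126} + \frac{102}{25} \gamma_{234} + \frac{63}{10} \gamma_{235} - \frac{57}{5} \gamma_{236} - \frac{9}{20} \gamma_{245} - \frac{21}{10} \gamma_{246} - \frac{9}{2} \gamma_{256}
(\frac{1}{2} \gamma_{3}) R2 = \frac{11}{6} \gamma_{1} - \frac{7}{15} \gamma_{2} - \frac{157}{18} \gamma_{3} + \frac{34}{25} \gamma_{4} + \frac{21}{10} \gamma_{5} - \frac{19}{5} \gamma_{6} + \frac{31}{18} \gamma_{123} - \frac{13}{12} \gamma_{134} - \frac{15}{8} \gamma_{135} + \frac{25}{12} \gamma_{136} + \frac{233}{150} \gamma_{234} + \frac{49}{20} \gamma_{235} - \frac{41}{10} \gamma_{236} + \frac{3}{20} \gamma_{345} + \frac{7}{10} \gamma_{346} + \frac{3}{2} \gamma_{356}
(-\frac{7}{4} \gamma_{4}) R2 = -\frac{91}{24} \gamma_{1} + \frac{1631}{300} \gamma_{2} + \frac{119}{25} \gamma_{3} + \frac{1099}{36} \gamma_{4} + \frac{21}{40} \gamma_{5} + \frac{49}{20} \gamma_{6} - \frac{217}{36} \gamma_{124} - \frac{77}{12} \gamma_{134} + \frac{105}{16} \gamma_{145} - \frac{175}{24} \gamma_{146} + \frac{49}{30} \gamma_{234} - \frac{343}{40} \gamma_{245} + \frac{287}{20} \gamma_{246} - \frac{147}{20} \gamma_{345} + \frac{133}{10} \gamma_{346} - \frac{21}{4} \gamma_{456}
(-\frac{3}{2} \gamma_{5}) R2 = -\frac{45}{8} \gamma_{1} + \frac{147}{20} \gamma_{2} + \frac{63}{10} \gamma_{3} - \frac{9}{20} \gamma_{4} + \frac{157}{6} \gamma_{5} + \frac{9}{2} \gamma_{6} - \frac{31}{6} \gamma_{125} - \frac{11}{2} \gamma_{135} - \frac{13}{4} \gamma_{145} - \frac{25}{4} \gamma_{156} + \frac{7}{5} \gamma_{235} + \frac{233}{50} \gamma_{245} + \frac{123}{10} \gamma_{256} + \frac{102}{25} \gamma_{345} + \frac{57}{5} \gamma_{356} + \frac{21}{10} \gamma_{456}
(5 \gamma_{6}) R2 = -\frac{125}{6} \gamma_{1} + 41 \gamma_{2} + 38 \gamma_{3} + 7 \gamma_{4} + 15 \gamma_{5} - \frac{785}{9} \gamma_{6} + \frac{155}{9} \gamma_{126} + \frac{55}{3} \gamma_{136} + \frac{65}{6} \gamma_{146} + \frac{75}{4} \gamma_{156} - \frac{14}{3} \gamma_{236} - \frac{233}{15} \gamma_{246} - \frac{49}{2} \gamma_{256} - \frac{68}{5} \gamma_{346} - 21 \gamma_{356} + \frac{3}{2} \gamma_{456}
Summing the partial products and collecting blades:
Answer: -\frac{13}{9} \gamma_{1} + \frac{67663}{900} \gamma_{2} + \frac{33439}{900} \gamma_{3} + \frac{72701}{1800} \gamma_{4} + \frac{11149}{240} \gamma_{5} - \frac{32819}{360} \gamma_{6} + \frac{151}{18} \gamma_{123} + \frac{199}{180} \gamma_{124} + \frac{79}{12} \gamma_{125} + \frac{13}{18} \gamma_{126} - \frac{41}{10} \gamma_{134} - \frac{17}{8} \gamma_{135} + \frac{131}{12} \gamma_{136} + \frac{47}{16} \gamma_{145} + \frac{43}{24} \gamma_{146} + \frac{35}{4} \gamma_{156} + \frac{109}{15} \gamma_{234} + \frac{203}{20} \gamma_{235} - \frac{121}{6} \gamma_{236} - \frac{873}{200} \gamma_{245} - \frac{197}{60} \gamma_{246} - \frac{167}{10} \gamma_{256} - \frac{78}{25} \gamma_{345} + \frac{2}{5} \gamma_{346} - \frac{81}{10} \gamma_{356} - \frac{33}{20} \gamma_{456}
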